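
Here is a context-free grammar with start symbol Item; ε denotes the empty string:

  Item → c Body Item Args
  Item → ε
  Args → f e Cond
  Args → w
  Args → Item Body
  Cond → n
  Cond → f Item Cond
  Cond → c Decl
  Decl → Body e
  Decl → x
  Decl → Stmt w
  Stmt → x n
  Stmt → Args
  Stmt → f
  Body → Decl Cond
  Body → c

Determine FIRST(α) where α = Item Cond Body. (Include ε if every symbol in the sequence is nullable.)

{ c, f, n }

Add FIRST(Item)\{ε} = { c }; Item is nullable, continue.
Add FIRST(Cond) = { c, f, n }; Cond is not nullable, stop.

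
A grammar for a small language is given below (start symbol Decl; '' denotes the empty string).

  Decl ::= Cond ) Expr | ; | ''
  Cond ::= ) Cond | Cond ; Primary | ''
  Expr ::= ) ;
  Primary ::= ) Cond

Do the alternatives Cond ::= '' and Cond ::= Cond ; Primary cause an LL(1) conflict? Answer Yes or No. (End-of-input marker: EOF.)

FIRST('') = { '' } and FIRST(Cond ; Primary) = { ), ; }.
The first alternative is nullable and FOLLOW(Cond) = { ), ; } shares ) with FIRST of the second — conflict.

Yes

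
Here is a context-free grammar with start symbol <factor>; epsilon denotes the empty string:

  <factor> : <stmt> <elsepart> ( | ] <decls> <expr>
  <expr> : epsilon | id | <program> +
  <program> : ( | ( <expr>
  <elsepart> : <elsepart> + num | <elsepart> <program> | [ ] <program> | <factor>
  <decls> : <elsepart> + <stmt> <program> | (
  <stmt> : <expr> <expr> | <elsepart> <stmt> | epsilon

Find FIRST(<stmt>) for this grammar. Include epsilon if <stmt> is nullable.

From <stmt> : <expr> <expr>: <expr>, <expr> nullable, take FIRST(<expr>) ∪ FIRST(<expr>) = { (, id }; also epsilon since the whole RHS is nullable.
From <stmt> : <elsepart> <stmt>: add FIRST(<elsepart>) = { (, [, ], id }.
<stmt> : epsilon contributes epsilon.
Union: FIRST(<stmt>) = { (, [, ], id, epsilon }.

{ (, [, ], id, epsilon }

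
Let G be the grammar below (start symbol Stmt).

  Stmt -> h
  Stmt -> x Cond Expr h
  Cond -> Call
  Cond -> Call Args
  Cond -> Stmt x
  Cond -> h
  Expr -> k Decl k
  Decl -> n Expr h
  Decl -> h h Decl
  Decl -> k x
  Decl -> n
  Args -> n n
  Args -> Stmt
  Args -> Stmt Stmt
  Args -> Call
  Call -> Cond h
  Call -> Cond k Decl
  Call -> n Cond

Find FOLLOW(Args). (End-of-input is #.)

In Cond -> Call Args: Args is at the end, add FOLLOW(Cond) = { h, k, n, x }.
Union: FOLLOW(Args) = { h, k, n, x }.

{ h, k, n, x }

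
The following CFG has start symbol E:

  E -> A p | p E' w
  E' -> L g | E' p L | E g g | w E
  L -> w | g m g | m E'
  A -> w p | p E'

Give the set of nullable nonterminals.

No nonterminal has an empty production or an RHS whose symbols are all nullable.

{ } (none)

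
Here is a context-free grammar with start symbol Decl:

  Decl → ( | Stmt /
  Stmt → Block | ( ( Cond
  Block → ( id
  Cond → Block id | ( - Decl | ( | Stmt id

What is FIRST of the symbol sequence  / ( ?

{ / }

/ is a terminal; add {/} and stop.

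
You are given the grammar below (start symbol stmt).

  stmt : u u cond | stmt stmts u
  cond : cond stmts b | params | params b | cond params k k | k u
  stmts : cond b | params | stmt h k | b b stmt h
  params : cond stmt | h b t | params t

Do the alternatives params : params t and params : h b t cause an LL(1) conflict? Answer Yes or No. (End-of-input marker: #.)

FIRST(params t) = { h, k } and FIRST(h b t) = { h }.
Both contain h, so the two alternatives are not disjoint — LL(1) conflict.

Yes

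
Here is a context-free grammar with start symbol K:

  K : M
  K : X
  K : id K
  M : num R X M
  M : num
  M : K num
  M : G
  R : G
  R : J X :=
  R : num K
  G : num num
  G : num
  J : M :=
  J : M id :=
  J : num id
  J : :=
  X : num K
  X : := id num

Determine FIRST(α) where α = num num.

num is a terminal; add {num} and stop.

{ num }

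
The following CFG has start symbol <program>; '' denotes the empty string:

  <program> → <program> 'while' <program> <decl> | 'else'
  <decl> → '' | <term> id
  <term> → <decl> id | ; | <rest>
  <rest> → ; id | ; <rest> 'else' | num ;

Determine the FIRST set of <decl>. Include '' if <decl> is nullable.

{ ;, id, num, '' }

<decl> → '' contributes ''.
From <decl> → <term> id: add FIRST(<term>) = { ;, id, num }.
Union: FIRST(<decl>) = { ;, id, num, '' }.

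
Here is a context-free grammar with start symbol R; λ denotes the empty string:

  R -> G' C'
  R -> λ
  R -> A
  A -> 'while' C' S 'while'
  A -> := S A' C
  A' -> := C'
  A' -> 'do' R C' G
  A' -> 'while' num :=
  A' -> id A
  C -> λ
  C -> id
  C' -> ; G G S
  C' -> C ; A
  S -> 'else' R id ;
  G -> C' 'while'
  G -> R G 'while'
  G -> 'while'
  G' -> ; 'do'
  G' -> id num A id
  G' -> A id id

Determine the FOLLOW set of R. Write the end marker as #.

R is the start symbol, so # ∈ FOLLOW(R).
In A' -> 'do' R C' G: add FIRST(C' G) = { ;, id }.
In S -> 'else' R id ;: add FIRST(id ;) = { id }.
In G -> R G 'while': add FIRST(G 'while') = { 'while', :=, ;, id }.
Union: FOLLOW(R) = { #, 'while', :=, ;, id }.

{ #, 'while', :=, ;, id }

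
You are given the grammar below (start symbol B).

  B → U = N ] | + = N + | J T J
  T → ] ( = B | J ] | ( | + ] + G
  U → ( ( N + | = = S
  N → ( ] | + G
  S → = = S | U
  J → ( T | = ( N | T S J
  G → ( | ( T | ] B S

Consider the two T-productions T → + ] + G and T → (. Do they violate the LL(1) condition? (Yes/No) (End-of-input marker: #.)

No

FIRST(+ ] + G) = { + } and FIRST(() = { ( }.
The FIRST sets are disjoint and neither alternative is nullable — no conflict.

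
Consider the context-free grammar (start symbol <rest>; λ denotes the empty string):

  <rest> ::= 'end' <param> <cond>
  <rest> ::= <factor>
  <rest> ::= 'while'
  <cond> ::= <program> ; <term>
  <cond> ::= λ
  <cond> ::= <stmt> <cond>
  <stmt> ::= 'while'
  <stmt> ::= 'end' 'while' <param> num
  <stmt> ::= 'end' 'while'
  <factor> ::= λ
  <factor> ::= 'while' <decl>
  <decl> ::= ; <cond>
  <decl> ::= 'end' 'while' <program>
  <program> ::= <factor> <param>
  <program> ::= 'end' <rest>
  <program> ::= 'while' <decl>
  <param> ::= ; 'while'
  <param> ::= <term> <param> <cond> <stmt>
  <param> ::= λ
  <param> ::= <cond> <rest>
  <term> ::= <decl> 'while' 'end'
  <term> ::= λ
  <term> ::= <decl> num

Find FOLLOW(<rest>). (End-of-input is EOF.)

<rest> is the start symbol, so EOF ∈ FOLLOW(<rest>).
In <program> ::= 'end' <rest>: <rest> is at the end, add FOLLOW(<program>) = { EOF, 'end', 'while', ;, num }.
In <param> ::= <cond> <rest>: <rest> is at the end, add FOLLOW(<param>) = { EOF, 'end', 'while', ;, num }.
Union: FOLLOW(<rest>) = { EOF, 'end', 'while', ;, num }.

{ EOF, 'end', 'while', ;, num }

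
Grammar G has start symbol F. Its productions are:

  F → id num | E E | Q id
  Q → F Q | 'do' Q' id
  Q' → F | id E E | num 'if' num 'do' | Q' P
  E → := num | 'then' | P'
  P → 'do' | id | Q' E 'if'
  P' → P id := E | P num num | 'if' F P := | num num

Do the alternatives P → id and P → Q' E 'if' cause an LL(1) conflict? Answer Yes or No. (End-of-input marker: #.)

FIRST(id) = { id } and FIRST(Q' E 'if') = { 'do', 'if', 'then', :=, id, num }.
Both contain id, so the two alternatives are not disjoint — LL(1) conflict.

Yes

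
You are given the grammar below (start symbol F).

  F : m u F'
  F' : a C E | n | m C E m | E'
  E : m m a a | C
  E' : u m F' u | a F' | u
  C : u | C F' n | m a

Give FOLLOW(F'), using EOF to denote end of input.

{ EOF, n, u }

In F : m u F': F' is at the end, add FOLLOW(F) = { EOF }.
In E' : u m F' u: add FIRST(u) = { u }.
In E' : a F': F' is at the end, add FOLLOW(E') = { EOF, n, u }.
In C : C F' n: add FIRST(n) = { n }.
Union: FOLLOW(F') = { EOF, n, u }.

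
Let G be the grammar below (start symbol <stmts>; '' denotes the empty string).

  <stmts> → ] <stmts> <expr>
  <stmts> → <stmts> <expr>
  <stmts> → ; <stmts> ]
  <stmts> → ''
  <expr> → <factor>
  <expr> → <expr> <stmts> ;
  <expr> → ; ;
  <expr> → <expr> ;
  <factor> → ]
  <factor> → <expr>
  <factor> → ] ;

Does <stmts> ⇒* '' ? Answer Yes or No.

Yes

<stmts> has an ''-production, so <stmts> ⇒ ''.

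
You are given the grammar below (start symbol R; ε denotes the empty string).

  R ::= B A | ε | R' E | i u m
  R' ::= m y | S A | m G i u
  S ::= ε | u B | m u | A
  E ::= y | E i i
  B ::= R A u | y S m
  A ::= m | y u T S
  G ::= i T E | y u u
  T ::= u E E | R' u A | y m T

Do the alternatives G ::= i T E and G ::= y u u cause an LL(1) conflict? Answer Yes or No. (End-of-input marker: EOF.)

No

FIRST(i T E) = { i } and FIRST(y u u) = { y }.
The FIRST sets are disjoint and neither alternative is nullable — no conflict.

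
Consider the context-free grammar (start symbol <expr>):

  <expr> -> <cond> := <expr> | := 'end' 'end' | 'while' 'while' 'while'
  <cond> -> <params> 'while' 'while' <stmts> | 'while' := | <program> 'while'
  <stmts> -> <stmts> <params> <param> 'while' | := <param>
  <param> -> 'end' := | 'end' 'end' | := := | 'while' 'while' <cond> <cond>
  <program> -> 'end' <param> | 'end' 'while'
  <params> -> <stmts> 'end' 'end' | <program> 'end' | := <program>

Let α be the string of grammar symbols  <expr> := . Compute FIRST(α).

Add FIRST(<expr>) = { 'end', 'while', := }; <expr> is not nullable, stop.

{ 'end', 'while', := }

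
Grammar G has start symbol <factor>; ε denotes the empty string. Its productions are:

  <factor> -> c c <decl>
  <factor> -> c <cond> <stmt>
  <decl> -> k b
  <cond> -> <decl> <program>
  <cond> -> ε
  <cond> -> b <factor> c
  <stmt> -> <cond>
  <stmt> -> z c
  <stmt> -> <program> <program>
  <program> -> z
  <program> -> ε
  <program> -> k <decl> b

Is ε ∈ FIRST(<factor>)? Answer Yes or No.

No

Nullable nonterminals: <cond>, <program>, <stmt>.
No production of <factor> has an RHS whose symbols are all nullable, so <factor> is not nullable.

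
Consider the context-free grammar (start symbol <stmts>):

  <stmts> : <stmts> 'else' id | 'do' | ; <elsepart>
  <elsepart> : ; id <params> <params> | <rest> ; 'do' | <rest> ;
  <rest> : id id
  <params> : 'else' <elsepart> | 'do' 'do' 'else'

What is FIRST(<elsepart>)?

{ ;, id }

<elsepart> : ; id <params> <params> contributes {;}.
From <elsepart> : <rest> ; 'do': add FIRST(<rest>) = { id }.
From <elsepart> : <rest> ;: add FIRST(<rest>) = { id }.
Union: FIRST(<elsepart>) = { ;, id }.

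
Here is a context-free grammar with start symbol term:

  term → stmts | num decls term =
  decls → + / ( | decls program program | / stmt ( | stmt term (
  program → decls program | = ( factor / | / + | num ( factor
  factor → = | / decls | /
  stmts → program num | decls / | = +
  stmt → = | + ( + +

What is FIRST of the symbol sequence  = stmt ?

{ = }

= is a terminal; add {=} and stop.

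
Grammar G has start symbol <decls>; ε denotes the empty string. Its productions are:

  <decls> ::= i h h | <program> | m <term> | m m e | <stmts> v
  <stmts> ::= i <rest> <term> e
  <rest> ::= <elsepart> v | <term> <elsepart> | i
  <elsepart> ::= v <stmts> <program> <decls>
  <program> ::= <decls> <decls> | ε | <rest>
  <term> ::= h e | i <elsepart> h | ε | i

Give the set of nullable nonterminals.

Directly nullable (have an ε-production): <program>, <term>.
<decls> ::= <program> with every symbol nullable, so <decls> is nullable.
No other nonterminal has a production whose RHS symbols are all nullable.

{ <decls>, <program>, <term> }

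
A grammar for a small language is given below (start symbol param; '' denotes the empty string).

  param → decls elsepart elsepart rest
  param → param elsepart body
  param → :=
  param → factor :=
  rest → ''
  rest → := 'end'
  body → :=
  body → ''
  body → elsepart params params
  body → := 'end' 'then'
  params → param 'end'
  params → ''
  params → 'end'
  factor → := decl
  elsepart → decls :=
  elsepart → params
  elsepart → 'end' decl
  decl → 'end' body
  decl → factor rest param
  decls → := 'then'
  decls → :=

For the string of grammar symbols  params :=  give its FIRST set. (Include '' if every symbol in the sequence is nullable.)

Add FIRST(params)\{''} = { 'end', := }; params is nullable, continue.
:= is a terminal; add {:=} and stop.

{ 'end', := }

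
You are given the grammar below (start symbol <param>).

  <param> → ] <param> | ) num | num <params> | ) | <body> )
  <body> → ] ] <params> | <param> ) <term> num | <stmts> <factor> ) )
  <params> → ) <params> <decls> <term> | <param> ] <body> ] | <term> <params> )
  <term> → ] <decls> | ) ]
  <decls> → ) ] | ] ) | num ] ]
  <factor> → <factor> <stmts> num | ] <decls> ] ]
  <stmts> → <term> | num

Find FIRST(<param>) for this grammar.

<param> → ] <param> contributes {]}.
<param> → ) num contributes {)}.
<param> → num <params> contributes {num}.
<param> → ) contributes {)}.
From <param> → <body> ): add FIRST(<body>) = { ), ], num }.
Union: FIRST(<param>) = { ), ], num }.

{ ), ], num }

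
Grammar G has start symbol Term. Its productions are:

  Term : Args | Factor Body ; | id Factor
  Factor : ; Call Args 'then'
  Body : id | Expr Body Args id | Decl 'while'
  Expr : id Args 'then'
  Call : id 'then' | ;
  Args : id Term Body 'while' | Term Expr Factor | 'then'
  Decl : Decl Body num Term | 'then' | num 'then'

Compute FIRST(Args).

Args : id Term Body 'while' contributes {id}.
From Args : Term Expr Factor: add FIRST(Term) = { 'then', ;, id }.
Args : 'then' contributes {'then'}.
Union: FIRST(Args) = { 'then', ;, id }.

{ 'then', ;, id }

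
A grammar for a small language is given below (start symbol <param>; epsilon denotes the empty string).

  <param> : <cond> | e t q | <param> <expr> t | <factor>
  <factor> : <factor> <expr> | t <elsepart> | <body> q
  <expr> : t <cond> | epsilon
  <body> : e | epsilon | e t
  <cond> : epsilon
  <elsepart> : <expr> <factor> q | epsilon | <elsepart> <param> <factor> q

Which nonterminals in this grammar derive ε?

Directly nullable (have an epsilon-production): <expr>, <body>, <cond>, <elsepart>.
<param> : <cond> with every symbol nullable, so <param> is nullable.
No other nonterminal has a production whose RHS symbols are all nullable.

{ <body>, <cond>, <elsepart>, <expr>, <param> }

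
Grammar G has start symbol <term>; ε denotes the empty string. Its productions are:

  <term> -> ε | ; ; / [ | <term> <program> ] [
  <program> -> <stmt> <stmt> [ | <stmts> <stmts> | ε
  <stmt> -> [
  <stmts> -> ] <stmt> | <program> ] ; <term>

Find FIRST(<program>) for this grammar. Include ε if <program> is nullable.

{ [, ], ε }

From <program> -> <stmt> <stmt> [: add FIRST(<stmt>) = { [ }.
From <program> -> <stmts> <stmts>: add FIRST(<stmts>) = { [, ] }.
<program> -> ε contributes ε.
Union: FIRST(<program>) = { [, ], ε }.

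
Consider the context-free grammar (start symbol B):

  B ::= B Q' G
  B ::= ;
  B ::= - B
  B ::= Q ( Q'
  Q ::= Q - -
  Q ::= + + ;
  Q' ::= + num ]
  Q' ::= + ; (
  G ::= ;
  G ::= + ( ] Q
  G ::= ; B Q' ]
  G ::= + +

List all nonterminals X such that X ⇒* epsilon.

{ } (none)

No nonterminal has an empty production or an RHS whose symbols are all nullable.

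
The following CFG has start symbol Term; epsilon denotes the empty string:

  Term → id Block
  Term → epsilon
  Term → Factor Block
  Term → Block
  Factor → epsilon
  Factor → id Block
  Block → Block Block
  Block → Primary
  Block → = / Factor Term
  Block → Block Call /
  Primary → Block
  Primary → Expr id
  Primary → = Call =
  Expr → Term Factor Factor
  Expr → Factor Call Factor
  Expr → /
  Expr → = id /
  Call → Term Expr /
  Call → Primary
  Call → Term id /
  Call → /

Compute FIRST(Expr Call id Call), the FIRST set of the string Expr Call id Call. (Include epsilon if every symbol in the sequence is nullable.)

Add FIRST(Expr)\{epsilon} = { /, =, id }; Expr is nullable, continue.
Add FIRST(Call) = { /, =, id }; Call is not nullable, stop.

{ /, =, id }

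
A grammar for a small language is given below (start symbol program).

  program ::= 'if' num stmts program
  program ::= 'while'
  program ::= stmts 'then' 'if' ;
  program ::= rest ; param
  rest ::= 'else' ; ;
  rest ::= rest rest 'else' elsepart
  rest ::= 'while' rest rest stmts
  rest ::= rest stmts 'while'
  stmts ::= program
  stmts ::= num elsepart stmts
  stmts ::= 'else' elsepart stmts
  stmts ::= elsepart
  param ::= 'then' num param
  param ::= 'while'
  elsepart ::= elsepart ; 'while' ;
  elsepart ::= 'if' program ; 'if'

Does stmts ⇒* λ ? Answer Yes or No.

No nonterminal in this grammar is nullable.
No production of stmts has an RHS whose symbols are all nullable, so stmts is not nullable.

No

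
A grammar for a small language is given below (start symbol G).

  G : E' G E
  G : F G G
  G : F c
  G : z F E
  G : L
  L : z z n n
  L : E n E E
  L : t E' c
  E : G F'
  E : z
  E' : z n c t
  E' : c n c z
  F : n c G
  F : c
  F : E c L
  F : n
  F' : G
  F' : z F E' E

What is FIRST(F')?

From F' : G: add FIRST(G) = { c, n, t, z }.
F' : z F E' E contributes {z}.
Union: FIRST(F') = { c, n, t, z }.

{ c, n, t, z }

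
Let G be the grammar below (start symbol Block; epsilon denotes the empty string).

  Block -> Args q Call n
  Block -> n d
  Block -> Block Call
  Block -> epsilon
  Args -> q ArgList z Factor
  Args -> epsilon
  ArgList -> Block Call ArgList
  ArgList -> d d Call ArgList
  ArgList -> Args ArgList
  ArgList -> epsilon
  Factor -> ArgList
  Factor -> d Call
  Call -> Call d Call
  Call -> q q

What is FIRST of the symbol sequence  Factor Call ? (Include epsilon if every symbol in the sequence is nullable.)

{ d, n, q }

Add FIRST(Factor)\{epsilon} = { d, n, q }; Factor is nullable, continue.
Add FIRST(Call) = { q }; Call is not nullable, stop.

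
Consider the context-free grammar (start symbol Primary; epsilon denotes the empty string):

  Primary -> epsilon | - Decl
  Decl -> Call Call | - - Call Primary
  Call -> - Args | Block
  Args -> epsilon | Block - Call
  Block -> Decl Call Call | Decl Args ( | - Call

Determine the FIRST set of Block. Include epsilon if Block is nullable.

From Block -> Decl Call Call: add FIRST(Decl) = { - }.
From Block -> Decl Args (: add FIRST(Decl) = { - }.
Block -> - Call contributes {-}.
Union: FIRST(Block) = { - }.

{ - }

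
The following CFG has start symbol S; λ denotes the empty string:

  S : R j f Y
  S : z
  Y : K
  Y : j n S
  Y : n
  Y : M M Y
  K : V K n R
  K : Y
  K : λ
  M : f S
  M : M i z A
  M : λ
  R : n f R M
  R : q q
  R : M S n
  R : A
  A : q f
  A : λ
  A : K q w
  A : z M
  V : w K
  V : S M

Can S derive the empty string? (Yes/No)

Nullable nonterminals: A, K, M, R, Y.
No production of S has an RHS whose symbols are all nullable, so S is not nullable.

No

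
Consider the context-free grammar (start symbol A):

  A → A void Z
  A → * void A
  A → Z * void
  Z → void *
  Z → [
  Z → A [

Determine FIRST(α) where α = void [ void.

{ void }

void is a terminal; add {void} and stop.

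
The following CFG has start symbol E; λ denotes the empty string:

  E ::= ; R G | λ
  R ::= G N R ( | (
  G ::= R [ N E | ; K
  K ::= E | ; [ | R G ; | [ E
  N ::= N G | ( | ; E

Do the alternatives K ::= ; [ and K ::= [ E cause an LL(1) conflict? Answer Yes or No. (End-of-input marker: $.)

No

FIRST(; [) = { ; } and FIRST([ E) = { [ }.
The FIRST sets are disjoint and neither alternative is nullable — no conflict.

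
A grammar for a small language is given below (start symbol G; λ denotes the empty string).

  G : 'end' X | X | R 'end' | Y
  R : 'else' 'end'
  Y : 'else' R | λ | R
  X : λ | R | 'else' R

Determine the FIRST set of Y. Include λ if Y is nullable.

Y : 'else' R contributes {'else'}.
Y : λ contributes λ.
From Y : R: add FIRST(R) = { 'else' }.
Union: FIRST(Y) = { 'else', λ }.

{ 'else', λ }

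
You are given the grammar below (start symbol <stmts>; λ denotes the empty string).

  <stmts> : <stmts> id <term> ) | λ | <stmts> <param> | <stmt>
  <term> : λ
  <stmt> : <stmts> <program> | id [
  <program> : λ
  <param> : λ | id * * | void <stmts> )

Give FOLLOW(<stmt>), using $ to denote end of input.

In <stmts> : <stmt>: <stmt> is at the end, add FOLLOW(<stmts>) = { $, ), id, void }.
Union: FOLLOW(<stmt>) = { $, ), id, void }.

{ $, ), id, void }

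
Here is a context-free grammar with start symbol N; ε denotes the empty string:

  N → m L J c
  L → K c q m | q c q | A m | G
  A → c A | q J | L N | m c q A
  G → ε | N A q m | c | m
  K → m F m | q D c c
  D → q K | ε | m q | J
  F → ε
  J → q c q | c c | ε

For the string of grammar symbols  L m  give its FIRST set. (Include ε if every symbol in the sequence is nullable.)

Add FIRST(L)\{ε} = { c, m, q }; L is nullable, continue.
m is a terminal; add {m} and stop.

{ c, m, q }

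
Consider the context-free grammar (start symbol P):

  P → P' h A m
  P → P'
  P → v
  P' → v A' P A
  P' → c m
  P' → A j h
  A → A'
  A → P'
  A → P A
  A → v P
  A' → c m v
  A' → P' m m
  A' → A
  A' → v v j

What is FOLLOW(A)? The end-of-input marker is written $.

In P → P' h A m: add FIRST(m) = { m }.
In P' → v A' P A: A is at the end, add FOLLOW(P') = { $, c, h, j, m, v }.
In P' → A j h: add FIRST(j h) = { j }.
In A → P A: A is at the end, add FOLLOW(A) = { $, c, h, j, m, v }.
In A' → A: A is at the end, add FOLLOW(A') = { $, c, h, j, m, v }.
Union: FOLLOW(A) = { $, c, h, j, m, v }.

{ $, c, h, j, m, v }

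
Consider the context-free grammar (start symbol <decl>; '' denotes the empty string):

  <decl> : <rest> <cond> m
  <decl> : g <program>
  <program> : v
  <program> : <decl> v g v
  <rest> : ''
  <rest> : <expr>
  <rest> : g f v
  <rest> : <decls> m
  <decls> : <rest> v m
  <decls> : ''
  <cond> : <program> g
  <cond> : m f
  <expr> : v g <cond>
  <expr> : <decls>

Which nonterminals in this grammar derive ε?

Directly nullable (have an ''-production): <rest>, <decls>.
<expr> : <decls> with every symbol nullable, so <expr> is nullable.
No other nonterminal has a production whose RHS symbols are all nullable.

{ <decls>, <expr>, <rest> }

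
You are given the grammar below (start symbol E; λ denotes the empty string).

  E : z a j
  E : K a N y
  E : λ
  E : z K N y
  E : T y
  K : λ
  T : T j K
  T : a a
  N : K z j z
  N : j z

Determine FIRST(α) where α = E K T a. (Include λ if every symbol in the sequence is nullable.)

{ a, z }

Add FIRST(E)\{λ} = { a, z }; E is nullable, continue.
Add FIRST(K)\{λ} = {  }; K is nullable, continue.
Add FIRST(T) = { a }; T is not nullable, stop.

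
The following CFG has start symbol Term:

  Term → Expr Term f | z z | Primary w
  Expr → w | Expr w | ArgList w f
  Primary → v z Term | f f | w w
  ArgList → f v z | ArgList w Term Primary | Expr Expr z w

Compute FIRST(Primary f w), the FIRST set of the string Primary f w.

Add FIRST(Primary) = { f, v, w }; Primary is not nullable, stop.

{ f, v, w }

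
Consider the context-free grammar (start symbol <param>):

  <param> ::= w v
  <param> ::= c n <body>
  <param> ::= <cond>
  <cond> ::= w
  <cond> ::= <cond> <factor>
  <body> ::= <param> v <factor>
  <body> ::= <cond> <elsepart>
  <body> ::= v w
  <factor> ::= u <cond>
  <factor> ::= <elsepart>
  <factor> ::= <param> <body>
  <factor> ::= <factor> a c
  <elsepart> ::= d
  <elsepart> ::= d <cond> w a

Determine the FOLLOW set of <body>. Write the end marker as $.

In <param> ::= c n <body>: <body> is at the end, add FOLLOW(<param>) = { $, c, v, w }.
In <factor> ::= <param> <body>: <body> is at the end, add FOLLOW(<factor>) = { $, a, c, d, u, v, w }.
Union: FOLLOW(<body>) = { $, a, c, d, u, v, w }.

{ $, a, c, d, u, v, w }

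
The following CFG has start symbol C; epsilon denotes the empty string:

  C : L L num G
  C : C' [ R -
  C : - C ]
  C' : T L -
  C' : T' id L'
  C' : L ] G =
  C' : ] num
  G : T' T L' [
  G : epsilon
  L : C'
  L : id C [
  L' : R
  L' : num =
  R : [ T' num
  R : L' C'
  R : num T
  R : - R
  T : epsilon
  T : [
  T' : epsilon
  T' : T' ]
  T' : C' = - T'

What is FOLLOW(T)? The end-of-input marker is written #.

{ -, =, [, ], id, num }

In C' : T L -: add FIRST(L -) = { [, ], id }.
In G : T' T L' [: add FIRST(L' [) = { -, [, num }.
In R : num T: T is at the end, add FOLLOW(R) = { -, =, [, ], id, num }.
Union: FOLLOW(T) = { -, =, [, ], id, num }.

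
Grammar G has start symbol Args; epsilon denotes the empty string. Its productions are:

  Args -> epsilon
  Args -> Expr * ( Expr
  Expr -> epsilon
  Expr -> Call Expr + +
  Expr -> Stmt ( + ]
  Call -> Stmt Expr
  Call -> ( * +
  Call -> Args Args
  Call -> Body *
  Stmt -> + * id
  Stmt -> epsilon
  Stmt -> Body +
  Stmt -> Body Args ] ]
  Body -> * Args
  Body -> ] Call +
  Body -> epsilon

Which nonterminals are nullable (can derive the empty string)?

Directly nullable (have an epsilon-production): Args, Expr, Stmt, Body.
Call -> Stmt Expr with every symbol nullable, so Call is nullable.

{ Args, Body, Call, Expr, Stmt }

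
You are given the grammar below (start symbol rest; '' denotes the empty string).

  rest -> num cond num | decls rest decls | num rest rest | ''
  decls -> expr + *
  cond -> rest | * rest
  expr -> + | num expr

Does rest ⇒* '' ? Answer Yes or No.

rest has an ''-production, so rest ⇒ ''.

Yes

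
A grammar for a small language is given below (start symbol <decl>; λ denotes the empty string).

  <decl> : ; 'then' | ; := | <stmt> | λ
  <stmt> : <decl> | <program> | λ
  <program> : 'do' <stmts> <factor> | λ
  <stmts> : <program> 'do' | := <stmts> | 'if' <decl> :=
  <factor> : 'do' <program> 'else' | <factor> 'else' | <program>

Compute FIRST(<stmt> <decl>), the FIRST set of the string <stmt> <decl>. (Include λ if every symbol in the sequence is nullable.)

Add FIRST(<stmt>)\{λ} = { 'do', ; }; <stmt> is nullable, continue.
Add FIRST(<decl>)\{λ} = { 'do', ; }; <decl> is nullable, continue.
Every symbol is nullable, so include λ.

{ 'do', ;, λ }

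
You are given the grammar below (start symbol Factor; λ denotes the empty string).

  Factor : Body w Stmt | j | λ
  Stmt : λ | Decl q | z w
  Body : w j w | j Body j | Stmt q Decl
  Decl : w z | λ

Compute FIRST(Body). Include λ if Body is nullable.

Body : w j w contributes {w}.
Body : j Body j contributes {j}.
From Body : Stmt q Decl: Stmt nullable, take FIRST(Stmt) ∪ {q} = { q, w, z }.
Union: FIRST(Body) = { j, q, w, z }.

{ j, q, w, z }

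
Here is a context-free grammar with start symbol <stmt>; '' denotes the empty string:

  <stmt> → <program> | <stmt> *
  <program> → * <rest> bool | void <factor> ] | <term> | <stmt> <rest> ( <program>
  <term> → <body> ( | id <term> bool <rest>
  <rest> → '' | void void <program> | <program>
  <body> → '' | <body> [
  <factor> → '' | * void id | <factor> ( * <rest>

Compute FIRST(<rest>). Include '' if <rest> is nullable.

<rest> → '' contributes ''.
<rest> → void void <program> contributes {void}.
From <rest> → <program>: add FIRST(<program>) = { (, *, [, id, void }.
Union: FIRST(<rest>) = { (, *, [, id, void, '' }.

{ (, *, [, id, void, '' }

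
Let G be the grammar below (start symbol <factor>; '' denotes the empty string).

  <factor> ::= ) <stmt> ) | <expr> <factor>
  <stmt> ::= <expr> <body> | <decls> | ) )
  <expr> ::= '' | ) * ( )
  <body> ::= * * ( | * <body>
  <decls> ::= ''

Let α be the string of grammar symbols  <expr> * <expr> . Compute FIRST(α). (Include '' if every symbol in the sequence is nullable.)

{ ), * }

Add FIRST(<expr>)\{''} = { ) }; <expr> is nullable, continue.
* is a terminal; add {*} and stop.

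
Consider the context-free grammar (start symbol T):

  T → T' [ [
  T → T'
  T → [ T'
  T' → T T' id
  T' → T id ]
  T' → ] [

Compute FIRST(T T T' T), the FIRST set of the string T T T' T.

{ [, ] }

Add FIRST(T) = { [, ] }; T is not nullable, stop.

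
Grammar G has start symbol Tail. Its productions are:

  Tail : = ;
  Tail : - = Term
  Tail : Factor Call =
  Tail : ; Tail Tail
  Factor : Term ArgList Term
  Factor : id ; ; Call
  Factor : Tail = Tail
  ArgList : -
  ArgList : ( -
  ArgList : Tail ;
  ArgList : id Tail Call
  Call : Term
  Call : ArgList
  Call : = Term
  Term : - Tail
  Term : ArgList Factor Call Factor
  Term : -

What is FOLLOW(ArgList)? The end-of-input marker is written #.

In Factor : Term ArgList Term: add FIRST(Term) = { (, -, ;, =, id }.
In Call : ArgList: ArgList is at the end, add FOLLOW(Call) = { #, (, -, ;, =, id }.
In Term : ArgList Factor Call Factor: add FIRST(Factor Call Factor) = { (, -, ;, =, id }.
Union: FOLLOW(ArgList) = { #, (, -, ;, =, id }.

{ #, (, -, ;, =, id }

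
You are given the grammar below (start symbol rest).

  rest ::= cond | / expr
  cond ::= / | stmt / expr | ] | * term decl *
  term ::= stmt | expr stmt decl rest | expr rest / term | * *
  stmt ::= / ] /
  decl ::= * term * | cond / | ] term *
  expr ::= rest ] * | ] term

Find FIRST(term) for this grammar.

{ *, /, ] }

From term ::= stmt: add FIRST(stmt) = { / }.
From term ::= expr stmt decl rest: add FIRST(expr) = { *, /, ] }.
From term ::= expr rest / term: add FIRST(expr) = { *, /, ] }.
term ::= * * contributes {*}.
Union: FIRST(term) = { *, /, ] }.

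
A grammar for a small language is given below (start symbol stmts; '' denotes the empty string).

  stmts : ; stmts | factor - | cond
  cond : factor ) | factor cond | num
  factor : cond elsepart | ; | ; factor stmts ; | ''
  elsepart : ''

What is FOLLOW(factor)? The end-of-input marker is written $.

{ ), -, ;, num }

In stmts : factor -: add FIRST(-) = { - }.
In cond : factor ): add FIRST()) = { ) }.
In cond : factor cond: add FIRST(cond) = { ), ;, num }.
In factor : ; factor stmts ;: add FIRST(stmts ;) = { ), -, ;, num }.
Union: FOLLOW(factor) = { ), -, ;, num }.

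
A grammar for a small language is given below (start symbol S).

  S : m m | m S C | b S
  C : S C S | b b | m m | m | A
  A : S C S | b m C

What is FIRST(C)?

{ b, m }

From C : S C S: add FIRST(S) = { b, m }.
C : b b contributes {b}.
C : m m contributes {m}.
C : m contributes {m}.
From C : A: add FIRST(A) = { b, m }.
Union: FIRST(C) = { b, m }.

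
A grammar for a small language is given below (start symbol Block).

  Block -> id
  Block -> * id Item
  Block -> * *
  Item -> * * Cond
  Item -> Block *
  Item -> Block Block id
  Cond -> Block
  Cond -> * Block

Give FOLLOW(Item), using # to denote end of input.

{ #, *, id }

In Block -> * id Item: Item is at the end, add FOLLOW(Block) = { #, *, id }.
Union: FOLLOW(Item) = { #, *, id }.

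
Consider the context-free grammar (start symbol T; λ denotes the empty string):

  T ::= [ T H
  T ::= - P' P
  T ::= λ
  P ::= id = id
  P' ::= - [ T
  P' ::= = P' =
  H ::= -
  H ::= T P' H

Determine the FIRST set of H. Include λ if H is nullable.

{ -, =, [ }

H ::= - contributes {-}.
From H ::= T P' H: T nullable, take FIRST(T) ∪ FIRST(P') = { -, =, [ }.
Union: FIRST(H) = { -, =, [ }.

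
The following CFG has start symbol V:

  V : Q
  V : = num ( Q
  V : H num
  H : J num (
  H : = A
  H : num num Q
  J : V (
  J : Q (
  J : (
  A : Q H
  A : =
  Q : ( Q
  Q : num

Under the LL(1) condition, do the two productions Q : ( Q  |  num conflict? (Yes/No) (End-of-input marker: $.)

FIRST(( Q) = { ( } and FIRST(num) = { num }.
The FIRST sets are disjoint and neither alternative is nullable — no conflict.

No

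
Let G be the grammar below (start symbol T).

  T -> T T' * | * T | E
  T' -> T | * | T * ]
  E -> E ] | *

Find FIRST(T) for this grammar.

{ * }

From T -> T T' *: add FIRST(T) = { * }.
T -> * T contributes {*}.
From T -> E: add FIRST(E) = { * }.
Union: FIRST(T) = { * }.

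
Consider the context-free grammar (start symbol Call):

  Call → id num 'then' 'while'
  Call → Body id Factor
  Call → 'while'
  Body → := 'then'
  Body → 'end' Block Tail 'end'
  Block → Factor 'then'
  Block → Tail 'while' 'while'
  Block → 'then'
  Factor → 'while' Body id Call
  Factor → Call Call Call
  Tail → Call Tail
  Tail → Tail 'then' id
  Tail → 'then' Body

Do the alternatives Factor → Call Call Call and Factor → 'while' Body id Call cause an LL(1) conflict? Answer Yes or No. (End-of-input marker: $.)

Yes

FIRST(Call Call Call) = { 'end', 'while', :=, id } and FIRST('while' Body id Call) = { 'while' }.
Both contain 'while', so the two alternatives are not disjoint — LL(1) conflict.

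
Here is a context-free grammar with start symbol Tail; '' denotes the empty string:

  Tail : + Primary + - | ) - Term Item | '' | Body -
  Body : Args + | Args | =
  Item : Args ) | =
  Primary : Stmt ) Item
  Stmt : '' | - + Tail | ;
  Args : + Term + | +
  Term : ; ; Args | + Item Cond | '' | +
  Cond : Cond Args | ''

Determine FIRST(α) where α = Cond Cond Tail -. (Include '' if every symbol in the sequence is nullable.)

{ ), +, -, = }

Add FIRST(Cond)\{''} = { + }; Cond is nullable, continue.
Add FIRST(Cond)\{''} = { + }; Cond is nullable, continue.
Add FIRST(Tail)\{''} = { ), +, = }; Tail is nullable, continue.
- is a terminal; add {-} and stop.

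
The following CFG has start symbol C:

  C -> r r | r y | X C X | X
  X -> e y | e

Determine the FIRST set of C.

{ e, r }

C -> r r contributes {r}.
C -> r y contributes {r}.
From C -> X C X: add FIRST(X) = { e }.
From C -> X: add FIRST(X) = { e }.
Union: FIRST(C) = { e, r }.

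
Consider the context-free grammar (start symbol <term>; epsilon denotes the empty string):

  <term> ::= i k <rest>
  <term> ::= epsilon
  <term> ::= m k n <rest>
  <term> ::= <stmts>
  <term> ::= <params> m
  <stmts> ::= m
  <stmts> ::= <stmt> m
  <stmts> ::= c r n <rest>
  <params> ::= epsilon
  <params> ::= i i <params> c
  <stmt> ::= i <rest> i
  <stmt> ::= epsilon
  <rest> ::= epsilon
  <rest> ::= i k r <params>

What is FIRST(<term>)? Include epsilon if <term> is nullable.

{ c, i, m, epsilon }

<term> ::= i k <rest> contributes {i}.
<term> ::= epsilon contributes epsilon.
<term> ::= m k n <rest> contributes {m}.
From <term> ::= <stmts>: add FIRST(<stmts>) = { c, i, m }.
From <term> ::= <params> m: <params> nullable, take FIRST(<params>) ∪ {m} = { i, m }.
Union: FIRST(<term>) = { c, i, m, epsilon }.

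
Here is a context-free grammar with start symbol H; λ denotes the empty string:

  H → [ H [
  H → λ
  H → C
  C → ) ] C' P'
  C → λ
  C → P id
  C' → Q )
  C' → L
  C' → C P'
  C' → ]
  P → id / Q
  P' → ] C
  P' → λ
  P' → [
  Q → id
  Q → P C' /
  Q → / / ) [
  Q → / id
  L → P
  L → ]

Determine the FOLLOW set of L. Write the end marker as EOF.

{ EOF, /, [, ] }

In C' → L: L is at the end, add FOLLOW(C') = { EOF, /, [, ] }.
Union: FOLLOW(L) = { EOF, /, [, ] }.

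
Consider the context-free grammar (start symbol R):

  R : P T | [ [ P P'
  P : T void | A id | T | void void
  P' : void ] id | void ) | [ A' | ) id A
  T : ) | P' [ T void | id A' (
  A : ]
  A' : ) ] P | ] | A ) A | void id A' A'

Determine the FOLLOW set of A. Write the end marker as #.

{ #, (, ), [, ], id, void }

In P : A id: add FIRST(id) = { id }.
In P' : ) id A: A is at the end, add FOLLOW(P') = { #, [ }.
In A' : A ) A: add FIRST() A) = { ) }.
In A' : A ) A: A is at the end, add FOLLOW(A') = { #, (, ), [, ], void }.
Union: FOLLOW(A) = { #, (, ), [, ], id, void }.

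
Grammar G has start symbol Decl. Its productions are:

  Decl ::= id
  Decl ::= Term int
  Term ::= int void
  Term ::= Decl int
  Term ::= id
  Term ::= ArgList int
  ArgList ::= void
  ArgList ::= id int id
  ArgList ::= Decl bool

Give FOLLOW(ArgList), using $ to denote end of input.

In Term ::= ArgList int: add FIRST(int) = { int }.
Union: FOLLOW(ArgList) = { int }.

{ int }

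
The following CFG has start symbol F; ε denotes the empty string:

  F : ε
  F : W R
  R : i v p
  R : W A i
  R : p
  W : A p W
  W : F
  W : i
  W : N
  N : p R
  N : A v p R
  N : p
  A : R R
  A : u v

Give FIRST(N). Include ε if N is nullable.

{ i, p, u }

N : p R contributes {p}.
From N : A v p R: add FIRST(A) = { i, p, u }.
N : p contributes {p}.
Union: FIRST(N) = { i, p, u }.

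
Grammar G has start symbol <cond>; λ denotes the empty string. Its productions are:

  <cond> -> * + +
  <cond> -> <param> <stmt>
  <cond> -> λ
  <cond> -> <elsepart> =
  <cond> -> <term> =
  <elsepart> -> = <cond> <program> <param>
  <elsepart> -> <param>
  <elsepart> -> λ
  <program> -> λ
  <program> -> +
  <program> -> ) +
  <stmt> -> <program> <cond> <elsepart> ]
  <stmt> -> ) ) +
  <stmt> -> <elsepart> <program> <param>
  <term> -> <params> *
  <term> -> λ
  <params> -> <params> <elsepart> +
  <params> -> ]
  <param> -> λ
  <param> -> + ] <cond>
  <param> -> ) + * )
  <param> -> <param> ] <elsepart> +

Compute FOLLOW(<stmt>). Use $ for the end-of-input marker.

In <cond> -> <param> <stmt>: <stmt> is at the end, add FOLLOW(<cond>) = { $, ), *, +, =, ] }.
Union: FOLLOW(<stmt>) = { $, ), *, +, =, ] }.

{ $, ), *, +, =, ] }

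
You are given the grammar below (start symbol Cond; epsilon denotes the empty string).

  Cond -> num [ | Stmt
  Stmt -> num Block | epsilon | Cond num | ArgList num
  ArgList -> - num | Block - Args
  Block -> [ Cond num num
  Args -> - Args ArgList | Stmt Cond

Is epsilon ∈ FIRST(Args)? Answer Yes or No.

Yes

Args -> Stmt Cond and each of Stmt, Cond is nullable, so Args ⇒* epsilon.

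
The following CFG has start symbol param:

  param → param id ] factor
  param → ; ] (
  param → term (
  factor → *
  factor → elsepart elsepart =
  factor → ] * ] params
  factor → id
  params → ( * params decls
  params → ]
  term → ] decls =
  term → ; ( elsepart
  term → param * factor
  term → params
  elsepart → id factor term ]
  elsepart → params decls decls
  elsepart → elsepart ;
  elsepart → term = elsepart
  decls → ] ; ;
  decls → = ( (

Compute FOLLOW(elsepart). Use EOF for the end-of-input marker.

In factor → elsepart elsepart =: add FIRST(elsepart =) = { (, ;, ], id }.
In factor → elsepart elsepart =: add FIRST(=) = { = }.
In term → ; ( elsepart: elsepart is at the end, add FOLLOW(term) = { (, =, ] }.
In elsepart → elsepart ;: add FIRST(;) = { ; }.
In elsepart → term = elsepart: elsepart is at the end, add FOLLOW(elsepart) = { (, ;, =, ], id }.
Union: FOLLOW(elsepart) = { (, ;, =, ], id }.

{ (, ;, =, ], id }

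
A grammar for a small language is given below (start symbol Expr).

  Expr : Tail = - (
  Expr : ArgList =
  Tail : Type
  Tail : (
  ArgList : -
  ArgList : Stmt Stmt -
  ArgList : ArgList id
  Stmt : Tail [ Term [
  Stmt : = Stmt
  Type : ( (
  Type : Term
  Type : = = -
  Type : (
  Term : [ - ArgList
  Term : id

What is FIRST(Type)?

{ (, =, [, id }

Type : ( ( contributes {(}.
From Type : Term: add FIRST(Term) = { [, id }.
Type : = = - contributes {=}.
Type : ( contributes {(}.
Union: FIRST(Type) = { (, =, [, id }.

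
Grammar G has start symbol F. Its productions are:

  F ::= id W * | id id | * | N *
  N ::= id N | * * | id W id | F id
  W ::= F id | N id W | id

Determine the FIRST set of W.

From W ::= F id: add FIRST(F) = { *, id }.
From W ::= N id W: add FIRST(N) = { *, id }.
W ::= id contributes {id}.
Union: FIRST(W) = { *, id }.

{ *, id }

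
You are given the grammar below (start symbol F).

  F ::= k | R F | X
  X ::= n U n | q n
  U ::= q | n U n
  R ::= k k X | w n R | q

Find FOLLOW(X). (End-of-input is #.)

In F ::= X: X is at the end, add FOLLOW(F) = { # }.
In R ::= k k X: X is at the end, add FOLLOW(R) = { k, n, q, w }.
Union: FOLLOW(X) = { #, k, n, q, w }.

{ #, k, n, q, w }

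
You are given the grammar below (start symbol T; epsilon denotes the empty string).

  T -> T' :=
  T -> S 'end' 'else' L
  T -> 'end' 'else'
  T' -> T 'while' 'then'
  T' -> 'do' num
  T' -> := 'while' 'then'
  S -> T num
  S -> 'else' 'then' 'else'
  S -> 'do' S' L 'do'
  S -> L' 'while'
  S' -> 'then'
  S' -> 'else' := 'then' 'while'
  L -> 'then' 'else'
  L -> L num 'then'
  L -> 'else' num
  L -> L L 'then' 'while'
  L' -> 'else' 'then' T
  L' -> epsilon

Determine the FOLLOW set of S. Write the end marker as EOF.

In T -> S 'end' 'else' L: add FIRST('end' 'else' L) = { 'end' }.
Union: FOLLOW(S) = { 'end' }.

{ 'end' }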